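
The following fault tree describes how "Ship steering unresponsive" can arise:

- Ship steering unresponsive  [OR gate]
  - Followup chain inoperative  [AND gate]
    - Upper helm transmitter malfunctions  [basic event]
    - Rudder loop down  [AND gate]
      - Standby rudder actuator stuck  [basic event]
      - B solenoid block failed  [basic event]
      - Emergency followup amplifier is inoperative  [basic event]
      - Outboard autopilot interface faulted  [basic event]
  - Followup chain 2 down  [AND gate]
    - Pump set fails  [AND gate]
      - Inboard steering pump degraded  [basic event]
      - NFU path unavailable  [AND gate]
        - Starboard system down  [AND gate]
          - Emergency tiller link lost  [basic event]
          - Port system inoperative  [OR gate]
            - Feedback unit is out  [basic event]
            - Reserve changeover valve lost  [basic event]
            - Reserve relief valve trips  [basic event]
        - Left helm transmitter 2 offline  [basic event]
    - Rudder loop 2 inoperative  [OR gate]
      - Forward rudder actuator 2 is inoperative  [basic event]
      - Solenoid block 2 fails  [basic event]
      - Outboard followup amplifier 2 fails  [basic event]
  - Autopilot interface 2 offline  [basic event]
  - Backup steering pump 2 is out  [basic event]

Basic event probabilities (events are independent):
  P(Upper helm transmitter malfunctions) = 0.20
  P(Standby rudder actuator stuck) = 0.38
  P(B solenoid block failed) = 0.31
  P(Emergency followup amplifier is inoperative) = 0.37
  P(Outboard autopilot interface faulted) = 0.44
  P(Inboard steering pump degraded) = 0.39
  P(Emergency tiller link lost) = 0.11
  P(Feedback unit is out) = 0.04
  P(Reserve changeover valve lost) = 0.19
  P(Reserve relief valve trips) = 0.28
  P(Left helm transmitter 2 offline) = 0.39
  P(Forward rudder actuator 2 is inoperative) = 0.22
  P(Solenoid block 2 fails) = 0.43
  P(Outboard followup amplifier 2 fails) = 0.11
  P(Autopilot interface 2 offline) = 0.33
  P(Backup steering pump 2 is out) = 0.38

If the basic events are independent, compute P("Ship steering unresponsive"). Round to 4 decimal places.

P(Rudder loop down) [AND] = 0.38 × 0.31 × 0.37 × 0.44 = 0.019178
P(Followup chain inoperative) [AND] = 0.20 × 0.019178 = 0.003836
P(Port system inoperative) [OR] = 1 − (1−0.04) × (1−0.19) × (1−0.28) = 0.440128
P(Starboard system down) [AND] = 0.11 × 0.440128 = 0.048414
P(NFU path unavailable) [AND] = 0.048414 × 0.39 = 0.018881
P(Pump set fails) [AND] = 0.39 × 0.018881 = 0.007364
P(Rudder loop 2 inoperative) [OR] = 1 − (1−0.22) × (1−0.43) × (1−0.11) = 0.604306
P(Followup chain 2 down) [AND] = 0.007364 × 0.604306 = 0.004450
P(Ship steering unresponsive) [OR] = 1 − (1−0.003836) × (1−0.004450) × (1−0.33) × (1−0.38) = 0.588035
Rounded to 4 decimal places: P(Ship steering unresponsive) ≈ 0.5880.

0.5880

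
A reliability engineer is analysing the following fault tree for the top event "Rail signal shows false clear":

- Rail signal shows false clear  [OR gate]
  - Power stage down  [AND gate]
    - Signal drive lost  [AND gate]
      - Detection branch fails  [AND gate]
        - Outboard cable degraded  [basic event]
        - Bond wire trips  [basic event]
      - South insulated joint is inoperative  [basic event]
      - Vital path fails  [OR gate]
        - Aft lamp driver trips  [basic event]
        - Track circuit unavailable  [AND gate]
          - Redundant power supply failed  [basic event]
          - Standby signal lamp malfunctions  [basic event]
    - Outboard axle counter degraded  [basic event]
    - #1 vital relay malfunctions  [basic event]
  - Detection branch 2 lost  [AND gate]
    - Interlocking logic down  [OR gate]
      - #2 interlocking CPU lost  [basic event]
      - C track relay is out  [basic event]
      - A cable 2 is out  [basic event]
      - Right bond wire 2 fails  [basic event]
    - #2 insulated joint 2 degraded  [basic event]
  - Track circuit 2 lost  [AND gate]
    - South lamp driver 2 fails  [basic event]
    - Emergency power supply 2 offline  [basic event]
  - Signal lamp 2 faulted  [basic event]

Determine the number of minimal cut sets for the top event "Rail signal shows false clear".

Detection branch fails [AND]: one cut set from each child combined → 1 × 1 = 1 cut set(s).
Track circuit unavailable [AND]: one cut set from each child combined → 1 × 1 = 1 cut set(s).
Vital path fails [OR]: union of children's cut sets → 2 cut set(s).
Signal drive lost [AND]: one cut set from each child combined → 1 × 1 × 2 = 2 cut set(s).
Power stage down [AND]: one cut set from each child combined → 2 × 1 × 1 = 2 cut set(s).
Interlocking logic down [OR]: union of children's cut sets → 4 cut set(s).
Detection branch 2 lost [AND]: one cut set from each child combined → 4 × 1 = 4 cut set(s).
Track circuit 2 lost [AND]: one cut set from each child combined → 1 × 1 = 1 cut set(s).
Rail signal shows false clear [OR]: union of children's cut sets → 8 cut set(s).
Minimal cut sets: {#1 vital relay malfunctions, Aft lamp driver trips, Bond wire trips, Outboard axle counter degraded, Outboard cable degraded, South insulated joint is inoperative}; {#1 vital relay malfunctions, Bond wire trips, Outboard axle counter degraded, Outboard cable degraded, Redundant power supply failed, South insulated joint is inoperative, Standby signal lamp malfunctions}; {#2 insulated joint 2 degraded, #2 interlocking CPU lost}; {#2 insulated joint 2 degraded, C track relay is out}; {#2 insulated joint 2 degraded, A cable 2 is out}; {#2 insulated joint 2 degraded, Right bond wire 2 fails}; {Emergency power supply 2 offline, South lamp driver 2 fails}; {Signal lamp 2 faulted}.

8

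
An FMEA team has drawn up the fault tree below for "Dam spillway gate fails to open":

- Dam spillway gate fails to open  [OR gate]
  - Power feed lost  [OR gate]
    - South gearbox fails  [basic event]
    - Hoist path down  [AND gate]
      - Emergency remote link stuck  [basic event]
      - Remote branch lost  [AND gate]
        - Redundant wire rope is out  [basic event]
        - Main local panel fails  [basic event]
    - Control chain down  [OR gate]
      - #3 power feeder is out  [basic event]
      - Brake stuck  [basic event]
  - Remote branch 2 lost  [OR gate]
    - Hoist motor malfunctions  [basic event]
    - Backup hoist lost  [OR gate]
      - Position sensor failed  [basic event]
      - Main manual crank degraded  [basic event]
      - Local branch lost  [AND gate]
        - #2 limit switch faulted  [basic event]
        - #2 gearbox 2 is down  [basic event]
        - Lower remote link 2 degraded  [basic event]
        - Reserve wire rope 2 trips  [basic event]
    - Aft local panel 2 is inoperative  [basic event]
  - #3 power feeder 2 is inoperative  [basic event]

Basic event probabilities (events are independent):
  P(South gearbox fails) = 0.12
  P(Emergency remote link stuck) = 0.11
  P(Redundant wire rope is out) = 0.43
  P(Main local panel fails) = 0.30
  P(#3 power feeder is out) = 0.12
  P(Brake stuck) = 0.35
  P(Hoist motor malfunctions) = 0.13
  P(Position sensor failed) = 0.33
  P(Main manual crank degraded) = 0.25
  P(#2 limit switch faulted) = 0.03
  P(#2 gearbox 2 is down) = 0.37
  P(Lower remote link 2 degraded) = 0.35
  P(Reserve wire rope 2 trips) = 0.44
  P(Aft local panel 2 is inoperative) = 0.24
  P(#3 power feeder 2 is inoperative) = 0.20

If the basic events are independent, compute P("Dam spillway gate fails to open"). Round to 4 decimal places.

P(Remote branch lost) [AND] = 0.43 × 0.30 = 0.129000
P(Hoist path down) [AND] = 0.11 × 0.129000 = 0.014190
P(Control chain down) [OR] = 1 − (1−0.12) × (1−0.35) = 0.428000
P(Power feed lost) [OR] = 1 − (1−0.12) × (1−0.014190) × (1−0.428000) = 0.503783
P(Local branch lost) [AND] = 0.03 × 0.37 × 0.35 × 0.44 = 0.001709
P(Backup hoist lost) [OR] = 1 − (1−0.33) × (1−0.25) × (1−0.001709) = 0.498359
P(Remote branch 2 lost) [OR] = 1 − (1−0.13) × (1−0.498359) × (1−0.24) = 0.668315
P(Dam spillway gate fails to open) [OR] = 1 − (1−0.503783) × (1−0.668315) × (1−0.20) = 0.868330
Rounded to 4 decimal places: P(Dam spillway gate fails to open) ≈ 0.8683.

0.8683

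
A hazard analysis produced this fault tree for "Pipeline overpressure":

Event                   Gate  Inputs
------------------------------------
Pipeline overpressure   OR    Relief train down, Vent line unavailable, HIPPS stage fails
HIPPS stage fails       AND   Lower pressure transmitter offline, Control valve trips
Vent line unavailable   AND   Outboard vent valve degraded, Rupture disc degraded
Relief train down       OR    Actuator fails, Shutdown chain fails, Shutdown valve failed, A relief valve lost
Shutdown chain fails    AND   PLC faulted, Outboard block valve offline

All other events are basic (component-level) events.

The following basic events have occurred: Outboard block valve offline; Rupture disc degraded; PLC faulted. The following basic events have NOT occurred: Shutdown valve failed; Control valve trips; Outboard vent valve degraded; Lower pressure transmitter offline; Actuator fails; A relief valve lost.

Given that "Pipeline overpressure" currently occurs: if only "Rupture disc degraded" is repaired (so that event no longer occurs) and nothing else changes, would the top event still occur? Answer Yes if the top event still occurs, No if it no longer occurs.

Counterfactual: set "Rupture disc degraded" to not occurred.
Shutdown chain fails [AND]: PLC faulted=occurs, Outboard block valve offline=occurs → all inputs occur → occurs.
Relief train down [OR]: Actuator fails=not, Shutdown chain fails=occurs, Shutdown valve failed=not, A relief valve lost=not → at least one input occurs → occurs.
Vent line unavailable [AND]: Outboard vent valve degraded=not, Rupture disc degraded=not → not all inputs occur → does not occur.
HIPPS stage fails [AND]: Lower pressure transmitter offline=not, Control valve trips=not → not all inputs occur → does not occur.
Pipeline overpressure [OR]: Relief train down=occurs, Vent line unavailable=not, HIPPS stage fails=not → at least one input occurs → occurs.

Yes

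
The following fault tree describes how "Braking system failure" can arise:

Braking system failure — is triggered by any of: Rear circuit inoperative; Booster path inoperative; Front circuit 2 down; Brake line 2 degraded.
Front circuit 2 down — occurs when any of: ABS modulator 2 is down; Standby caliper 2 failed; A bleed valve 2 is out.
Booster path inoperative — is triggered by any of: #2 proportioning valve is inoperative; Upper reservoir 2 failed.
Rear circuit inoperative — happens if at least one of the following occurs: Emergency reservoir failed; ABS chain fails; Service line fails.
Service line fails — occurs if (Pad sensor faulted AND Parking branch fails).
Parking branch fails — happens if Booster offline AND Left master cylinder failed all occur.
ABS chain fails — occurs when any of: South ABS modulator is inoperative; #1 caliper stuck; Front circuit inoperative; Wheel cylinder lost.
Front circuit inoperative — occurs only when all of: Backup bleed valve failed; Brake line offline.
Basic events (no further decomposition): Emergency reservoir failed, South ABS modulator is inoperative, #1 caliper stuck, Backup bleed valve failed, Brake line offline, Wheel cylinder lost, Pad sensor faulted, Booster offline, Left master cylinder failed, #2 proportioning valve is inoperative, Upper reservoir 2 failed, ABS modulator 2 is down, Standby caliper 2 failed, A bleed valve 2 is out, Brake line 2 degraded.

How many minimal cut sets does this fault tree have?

12

Front circuit inoperative [AND]: one cut set from each child combined → 1 × 1 = 1 cut set(s).
ABS chain fails [OR]: union of children's cut sets → 4 cut set(s).
Parking branch fails [AND]: one cut set from each child combined → 1 × 1 = 1 cut set(s).
Service line fails [AND]: one cut set from each child combined → 1 × 1 = 1 cut set(s).
Rear circuit inoperative [OR]: union of children's cut sets → 6 cut set(s).
Booster path inoperative [OR]: union of children's cut sets → 2 cut set(s).
Front circuit 2 down [OR]: union of children's cut sets → 3 cut set(s).
Braking system failure [OR]: union of children's cut sets → 12 cut set(s).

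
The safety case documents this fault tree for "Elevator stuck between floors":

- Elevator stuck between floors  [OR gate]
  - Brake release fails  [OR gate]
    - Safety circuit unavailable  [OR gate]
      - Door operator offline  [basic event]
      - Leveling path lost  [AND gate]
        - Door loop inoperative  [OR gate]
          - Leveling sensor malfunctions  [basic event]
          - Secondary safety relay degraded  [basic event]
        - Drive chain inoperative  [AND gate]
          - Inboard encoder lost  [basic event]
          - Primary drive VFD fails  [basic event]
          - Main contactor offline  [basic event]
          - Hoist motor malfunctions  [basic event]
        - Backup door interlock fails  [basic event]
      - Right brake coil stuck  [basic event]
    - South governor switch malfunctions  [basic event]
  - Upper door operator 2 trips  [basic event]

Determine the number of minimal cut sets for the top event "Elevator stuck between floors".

Door loop inoperative [OR]: union of children's cut sets → 2 cut set(s).
Drive chain inoperative [AND]: one cut set from each child combined → 1 × 1 × 1 × 1 = 1 cut set(s).
Leveling path lost [AND]: one cut set from each child combined → 2 × 1 × 1 = 2 cut set(s).
Safety circuit unavailable [OR]: union of children's cut sets → 4 cut set(s).
Brake release fails [OR]: union of children's cut sets → 5 cut set(s).
Elevator stuck between floors [OR]: union of children's cut sets → 6 cut set(s).
Minimal cut sets: {Door operator offline}; {Backup door interlock fails, Hoist motor malfunctions, Inboard encoder lost, Leveling sensor malfunctions, Main contactor offline, Primary drive VFD fails}; {Backup door interlock fails, Hoist motor malfunctions, Inboard encoder lost, Main contactor offline, Primary drive VFD fails, Secondary safety relay degraded}; {Right brake coil stuck}; {South governor switch malfunctions}; {Upper door operator 2 trips}.

6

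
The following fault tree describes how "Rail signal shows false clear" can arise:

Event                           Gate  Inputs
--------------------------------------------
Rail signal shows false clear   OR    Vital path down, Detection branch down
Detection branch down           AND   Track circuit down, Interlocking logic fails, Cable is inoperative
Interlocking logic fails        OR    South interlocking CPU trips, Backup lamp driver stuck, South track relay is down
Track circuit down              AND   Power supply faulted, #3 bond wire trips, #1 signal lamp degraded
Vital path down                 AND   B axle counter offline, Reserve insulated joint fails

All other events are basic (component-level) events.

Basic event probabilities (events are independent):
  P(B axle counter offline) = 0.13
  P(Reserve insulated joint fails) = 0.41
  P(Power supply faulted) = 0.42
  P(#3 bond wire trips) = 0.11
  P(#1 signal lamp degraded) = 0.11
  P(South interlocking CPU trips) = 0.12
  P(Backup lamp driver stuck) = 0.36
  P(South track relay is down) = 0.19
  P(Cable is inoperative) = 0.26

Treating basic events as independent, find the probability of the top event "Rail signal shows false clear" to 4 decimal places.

P(Vital path down) [AND] = 0.13 × 0.41 = 0.053300
P(Track circuit down) [AND] = 0.42 × 0.11 × 0.11 = 0.005082
P(Interlocking logic fails) [OR] = 1 − (1−0.12) × (1−0.36) × (1−0.19) = 0.543808
P(Detection branch down) [AND] = 0.005082 × 0.543808 × 0.26 = 0.000719
P(Rail signal shows false clear) [OR] = 1 − (1−0.053300) × (1−0.000719) = 0.053981
Rounded to 4 decimal places: P(Rail signal shows false clear) ≈ 0.0540.

0.0540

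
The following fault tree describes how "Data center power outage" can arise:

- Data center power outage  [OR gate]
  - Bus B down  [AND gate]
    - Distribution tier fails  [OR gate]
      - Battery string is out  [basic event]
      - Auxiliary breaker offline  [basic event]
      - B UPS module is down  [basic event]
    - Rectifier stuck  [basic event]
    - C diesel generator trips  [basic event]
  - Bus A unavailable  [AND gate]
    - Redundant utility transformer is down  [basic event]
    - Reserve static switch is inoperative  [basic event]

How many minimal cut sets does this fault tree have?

4

Distribution tier fails [OR]: union of children's cut sets → 3 cut set(s).
Bus B down [AND]: one cut set from each child combined → 3 × 1 × 1 = 3 cut set(s).
Bus A unavailable [AND]: one cut set from each child combined → 1 × 1 = 1 cut set(s).
Data center power outage [OR]: union of children's cut sets → 4 cut set(s).
Minimal cut sets: {Battery string is out, C diesel generator trips, Rectifier stuck}; {Auxiliary breaker offline, C diesel generator trips, Rectifier stuck}; {B UPS module is down, C diesel generator trips, Rectifier stuck}; {Redundant utility transformer is down, Reserve static switch is inoperative}.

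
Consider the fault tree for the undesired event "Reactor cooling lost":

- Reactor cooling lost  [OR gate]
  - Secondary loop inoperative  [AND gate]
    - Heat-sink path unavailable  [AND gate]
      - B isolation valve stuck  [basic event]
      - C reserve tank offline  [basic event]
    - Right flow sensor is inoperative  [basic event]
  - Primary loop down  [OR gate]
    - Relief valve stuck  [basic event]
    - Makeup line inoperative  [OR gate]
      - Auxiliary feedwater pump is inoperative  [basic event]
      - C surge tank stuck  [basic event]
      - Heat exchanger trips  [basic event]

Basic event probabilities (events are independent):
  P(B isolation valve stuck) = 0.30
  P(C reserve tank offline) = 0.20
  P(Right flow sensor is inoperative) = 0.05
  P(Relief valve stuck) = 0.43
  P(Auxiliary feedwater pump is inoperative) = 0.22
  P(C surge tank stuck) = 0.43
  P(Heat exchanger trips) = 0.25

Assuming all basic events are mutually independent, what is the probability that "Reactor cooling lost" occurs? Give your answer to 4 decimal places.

P(Heat-sink path unavailable) [AND] = 0.30 × 0.20 = 0.060000
P(Secondary loop inoperative) [AND] = 0.060000 × 0.05 = 0.003000
P(Makeup line inoperative) [OR] = 1 − (1−0.22) × (1−0.43) × (1−0.25) = 0.666550
P(Primary loop down) [OR] = 1 − (1−0.43) × (1−0.666550) = 0.809934
P(Reactor cooling lost) [OR] = 1 − (1−0.003000) × (1−0.809934) = 0.810504
Rounded to 4 decimal places: P(Reactor cooling lost) ≈ 0.8105.

0.8105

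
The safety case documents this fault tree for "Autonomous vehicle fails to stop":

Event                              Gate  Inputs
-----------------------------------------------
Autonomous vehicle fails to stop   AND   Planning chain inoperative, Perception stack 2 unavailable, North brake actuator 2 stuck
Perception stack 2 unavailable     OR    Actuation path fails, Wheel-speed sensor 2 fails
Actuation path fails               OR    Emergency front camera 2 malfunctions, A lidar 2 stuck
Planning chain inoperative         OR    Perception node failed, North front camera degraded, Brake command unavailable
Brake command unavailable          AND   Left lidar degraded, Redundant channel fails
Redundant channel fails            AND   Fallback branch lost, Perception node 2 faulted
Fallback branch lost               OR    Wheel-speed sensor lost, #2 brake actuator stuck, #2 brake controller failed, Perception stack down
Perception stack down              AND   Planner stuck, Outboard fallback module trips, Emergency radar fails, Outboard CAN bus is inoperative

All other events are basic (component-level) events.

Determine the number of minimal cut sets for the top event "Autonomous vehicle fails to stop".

Perception stack down [AND]: one cut set from each child combined → 1 × 1 × 1 × 1 = 1 cut set(s).
Fallback branch lost [OR]: union of children's cut sets → 4 cut set(s).
Redundant channel fails [AND]: one cut set from each child combined → 4 × 1 = 4 cut set(s).
Brake command unavailable [AND]: one cut set from each child combined → 1 × 4 = 4 cut set(s).
Planning chain inoperative [OR]: union of children's cut sets → 6 cut set(s).
Actuation path fails [OR]: union of children's cut sets → 2 cut set(s).
Perception stack 2 unavailable [OR]: union of children's cut sets → 3 cut set(s).
Autonomous vehicle fails to stop [AND]: one cut set from each child combined → 6 × 3 × 1 = 18 cut set(s).

18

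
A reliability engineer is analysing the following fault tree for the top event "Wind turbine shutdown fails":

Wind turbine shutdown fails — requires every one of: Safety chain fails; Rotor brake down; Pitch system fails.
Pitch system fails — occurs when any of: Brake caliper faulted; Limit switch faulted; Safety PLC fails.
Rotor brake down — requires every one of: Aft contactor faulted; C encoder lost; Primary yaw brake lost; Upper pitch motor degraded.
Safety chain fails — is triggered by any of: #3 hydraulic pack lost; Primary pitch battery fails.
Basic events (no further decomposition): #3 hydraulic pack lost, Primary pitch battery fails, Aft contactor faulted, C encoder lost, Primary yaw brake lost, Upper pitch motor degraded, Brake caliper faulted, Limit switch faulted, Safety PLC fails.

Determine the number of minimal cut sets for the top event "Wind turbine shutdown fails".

Safety chain fails [OR]: union of children's cut sets → 2 cut set(s).
Rotor brake down [AND]: one cut set from each child combined → 1 × 1 × 1 × 1 = 1 cut set(s).
Pitch system fails [OR]: union of children's cut sets → 3 cut set(s).
Wind turbine shutdown fails [AND]: one cut set from each child combined → 2 × 1 × 3 = 6 cut set(s).
Minimal cut sets: {#3 hydraulic pack lost, Aft contactor faulted, Brake caliper faulted, C encoder lost, Primary yaw brake lost, Upper pitch motor degraded}; {#3 hydraulic pack lost, Aft contactor faulted, C encoder lost, Limit switch faulted, Primary yaw brake lost, Upper pitch motor degraded}; {#3 hydraulic pack lost, Aft contactor faulted, C encoder lost, Primary yaw brake lost, Safety PLC fails, Upper pitch motor degraded}; {Aft contactor faulted, Brake caliper faulted, C encoder lost, Primary pitch battery fails, Primary yaw brake lost, Upper pitch motor degraded}; {Aft contactor faulted, C encoder lost, Limit switch faulted, Primary pitch battery fails, Primary yaw brake lost, Upper pitch motor degraded}; {Aft contactor faulted, C encoder lost, Primary pitch battery fails, Primary yaw brake lost, Safety PLC fails, Upper pitch motor degraded}.

6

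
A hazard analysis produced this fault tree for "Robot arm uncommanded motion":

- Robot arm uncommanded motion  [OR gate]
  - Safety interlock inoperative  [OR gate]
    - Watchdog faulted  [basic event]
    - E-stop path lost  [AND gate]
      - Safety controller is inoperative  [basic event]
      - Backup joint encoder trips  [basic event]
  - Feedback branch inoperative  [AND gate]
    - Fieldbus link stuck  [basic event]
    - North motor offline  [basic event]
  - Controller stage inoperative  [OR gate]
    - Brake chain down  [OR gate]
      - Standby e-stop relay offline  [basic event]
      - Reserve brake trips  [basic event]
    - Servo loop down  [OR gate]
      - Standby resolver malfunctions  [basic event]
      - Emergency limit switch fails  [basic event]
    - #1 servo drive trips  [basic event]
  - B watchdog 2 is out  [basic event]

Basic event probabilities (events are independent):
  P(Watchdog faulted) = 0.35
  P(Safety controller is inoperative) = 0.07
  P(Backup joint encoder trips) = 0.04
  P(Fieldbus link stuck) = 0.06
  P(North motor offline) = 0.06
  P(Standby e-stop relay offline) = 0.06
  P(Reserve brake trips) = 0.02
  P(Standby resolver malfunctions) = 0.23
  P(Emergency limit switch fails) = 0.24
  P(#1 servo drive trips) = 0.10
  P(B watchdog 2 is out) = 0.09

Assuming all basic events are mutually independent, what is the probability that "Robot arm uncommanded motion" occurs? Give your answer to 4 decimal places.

P(E-stop path lost) [AND] = 0.07 × 0.04 = 0.002800
P(Safety interlock inoperative) [OR] = 1 − (1−0.35) × (1−0.002800) = 0.351820
P(Feedback branch inoperative) [AND] = 0.06 × 0.06 = 0.003600
P(Brake chain down) [OR] = 1 − (1−0.06) × (1−0.02) = 0.078800
P(Servo loop down) [OR] = 1 − (1−0.23) × (1−0.24) = 0.414800
P(Controller stage inoperative) [OR] = 1 − (1−0.078800) × (1−0.414800) × (1−0.10) = 0.514822
P(Robot arm uncommanded motion) [OR] = 1 − (1−0.351820) × (1−0.003600) × (1−0.514822) × (1−0.09) = 0.714851
Rounded to 4 decimal places: P(Robot arm uncommanded motion) ≈ 0.7149.

0.7149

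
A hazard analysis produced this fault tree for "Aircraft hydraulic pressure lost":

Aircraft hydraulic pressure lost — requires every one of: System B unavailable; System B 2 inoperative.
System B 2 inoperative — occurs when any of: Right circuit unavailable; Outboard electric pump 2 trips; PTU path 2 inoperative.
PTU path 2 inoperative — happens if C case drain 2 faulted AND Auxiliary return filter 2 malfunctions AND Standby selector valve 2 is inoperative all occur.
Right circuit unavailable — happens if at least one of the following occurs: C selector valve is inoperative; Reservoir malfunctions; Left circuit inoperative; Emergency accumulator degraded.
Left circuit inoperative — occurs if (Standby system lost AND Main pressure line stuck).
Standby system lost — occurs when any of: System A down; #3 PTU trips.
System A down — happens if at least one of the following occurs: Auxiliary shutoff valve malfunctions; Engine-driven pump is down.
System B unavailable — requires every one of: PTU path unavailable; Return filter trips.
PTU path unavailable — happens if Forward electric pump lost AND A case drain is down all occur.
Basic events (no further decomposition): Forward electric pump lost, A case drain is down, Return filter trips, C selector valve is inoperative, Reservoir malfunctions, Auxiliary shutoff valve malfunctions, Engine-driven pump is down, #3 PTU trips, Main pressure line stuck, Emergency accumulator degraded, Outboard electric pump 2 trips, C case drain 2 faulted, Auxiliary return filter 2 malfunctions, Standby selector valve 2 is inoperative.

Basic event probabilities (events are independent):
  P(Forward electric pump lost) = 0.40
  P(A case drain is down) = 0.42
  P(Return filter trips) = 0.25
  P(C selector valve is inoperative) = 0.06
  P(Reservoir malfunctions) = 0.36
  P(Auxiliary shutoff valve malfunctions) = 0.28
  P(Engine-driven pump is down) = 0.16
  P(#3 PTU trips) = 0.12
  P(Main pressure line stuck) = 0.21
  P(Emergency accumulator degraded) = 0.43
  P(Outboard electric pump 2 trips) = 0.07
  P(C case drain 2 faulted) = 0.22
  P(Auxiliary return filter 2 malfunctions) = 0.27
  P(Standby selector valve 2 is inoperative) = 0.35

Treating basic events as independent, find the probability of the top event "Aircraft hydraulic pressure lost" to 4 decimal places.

P(PTU path unavailable) [AND] = 0.40 × 0.42 = 0.168000
P(System B unavailable) [AND] = 0.168000 × 0.25 = 0.042000
P(System A down) [OR] = 1 − (1−0.28) × (1−0.16) = 0.395200
P(Standby system lost) [OR] = 1 − (1−0.395200) × (1−0.12) = 0.467776
P(Left circuit inoperative) [AND] = 0.467776 × 0.21 = 0.098233
P(Right circuit unavailable) [OR] = 1 − (1−0.06) × (1−0.36) × (1−0.098233) × (1−0.43) = 0.690773
P(PTU path 2 inoperative) [AND] = 0.22 × 0.27 × 0.35 = 0.020790
P(System B 2 inoperative) [OR] = 1 − (1−0.690773) × (1−0.07) × (1−0.020790) = 0.718398
P(Aircraft hydraulic pressure lost) [AND] = 0.042000 × 0.718398 = 0.030173
Rounded to 4 decimal places: P(Aircraft hydraulic pressure lost) ≈ 0.0302.

0.0302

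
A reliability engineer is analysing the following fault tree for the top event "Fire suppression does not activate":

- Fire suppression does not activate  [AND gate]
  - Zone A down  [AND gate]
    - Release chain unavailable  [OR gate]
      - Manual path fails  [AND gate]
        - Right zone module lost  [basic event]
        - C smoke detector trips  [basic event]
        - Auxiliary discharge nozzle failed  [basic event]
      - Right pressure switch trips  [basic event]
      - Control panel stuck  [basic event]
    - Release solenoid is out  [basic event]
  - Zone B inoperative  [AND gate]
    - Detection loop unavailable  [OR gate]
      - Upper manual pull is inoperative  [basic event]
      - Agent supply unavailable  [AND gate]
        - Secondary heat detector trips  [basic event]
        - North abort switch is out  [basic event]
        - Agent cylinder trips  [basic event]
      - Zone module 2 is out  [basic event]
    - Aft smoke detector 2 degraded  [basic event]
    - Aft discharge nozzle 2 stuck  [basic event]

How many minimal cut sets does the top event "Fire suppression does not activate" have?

9

Manual path fails [AND]: one cut set from each child combined → 1 × 1 × 1 = 1 cut set(s).
Release chain unavailable [OR]: union of children's cut sets → 3 cut set(s).
Zone A down [AND]: one cut set from each child combined → 3 × 1 = 3 cut set(s).
Agent supply unavailable [AND]: one cut set from each child combined → 1 × 1 × 1 = 1 cut set(s).
Detection loop unavailable [OR]: union of children's cut sets → 3 cut set(s).
Zone B inoperative [AND]: one cut set from each child combined → 3 × 1 × 1 = 3 cut set(s).
Fire suppression does not activate [AND]: one cut set from each child combined → 3 × 3 = 9 cut set(s).
Minimal cut sets: {Aft discharge nozzle 2 stuck, Aft smoke detector 2 degraded, Auxiliary discharge nozzle failed, C smoke detector trips, Release solenoid is out, Right zone module lost, Upper manual pull is inoperative}; {Aft discharge nozzle 2 stuck, Aft smoke detector 2 degraded, Agent cylinder trips, Auxiliary discharge nozzle failed, C smoke detector trips, North abort switch is out, Release solenoid is out, Right zone module lost, Secondary heat detector trips}; {Aft discharge nozzle 2 stuck, Aft smoke detector 2 degraded, Auxiliary discharge nozzle failed, C smoke detector trips, Release solenoid is out, Right zone module lost, Zone module 2 is out}; {Aft discharge nozzle 2 stuck, Aft smoke detector 2 degraded, Release solenoid is out, Right pressure switch trips, Upper manual pull is inoperative}; {Aft discharge nozzle 2 stuck, Aft smoke detector 2 degraded, Agent cylinder trips, North abort switch is out, Release solenoid is out, Right pressure switch trips, Secondary heat detector trips}; {Aft discharge nozzle 2 stuck, Aft smoke detector 2 degraded, Release solenoid is out, Right pressure switch trips, Zone module 2 is out}; {Aft discharge nozzle 2 stuck, Aft smoke detector 2 degraded, Control panel stuck, Release solenoid is out, Upper manual pull is inoperative}; {Aft discharge nozzle 2 stuck, Aft smoke detector 2 degraded, Agent cylinder trips, Control panel stuck, North abort switch is out, Release solenoid is out, Secondary heat detector trips}; {Aft discharge nozzle 2 stuck, Aft smoke detector 2 degraded, Control panel stuck, Release solenoid is out, Zone module 2 is out}.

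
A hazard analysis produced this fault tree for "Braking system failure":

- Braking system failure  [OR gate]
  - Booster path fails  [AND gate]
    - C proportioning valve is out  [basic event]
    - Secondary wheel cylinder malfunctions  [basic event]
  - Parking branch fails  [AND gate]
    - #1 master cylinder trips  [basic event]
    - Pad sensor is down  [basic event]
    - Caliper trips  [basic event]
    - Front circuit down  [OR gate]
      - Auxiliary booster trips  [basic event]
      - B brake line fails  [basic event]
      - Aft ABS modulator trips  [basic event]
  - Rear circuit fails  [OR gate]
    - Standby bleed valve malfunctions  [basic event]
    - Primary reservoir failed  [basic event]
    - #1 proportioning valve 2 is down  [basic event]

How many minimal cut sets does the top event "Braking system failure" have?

7

Booster path fails [AND]: one cut set from each child combined → 1 × 1 = 1 cut set(s).
Front circuit down [OR]: union of children's cut sets → 3 cut set(s).
Parking branch fails [AND]: one cut set from each child combined → 1 × 1 × 1 × 3 = 3 cut set(s).
Rear circuit fails [OR]: union of children's cut sets → 3 cut set(s).
Braking system failure [OR]: union of children's cut sets → 7 cut set(s).
Minimal cut sets: {C proportioning valve is out, Secondary wheel cylinder malfunctions}; {#1 master cylinder trips, Auxiliary booster trips, Caliper trips, Pad sensor is down}; {#1 master cylinder trips, B brake line fails, Caliper trips, Pad sensor is down}; {#1 master cylinder trips, Aft ABS modulator trips, Caliper trips, Pad sensor is down}; {Standby bleed valve malfunctions}; {Primary reservoir failed}; {#1 proportioning valve 2 is down}.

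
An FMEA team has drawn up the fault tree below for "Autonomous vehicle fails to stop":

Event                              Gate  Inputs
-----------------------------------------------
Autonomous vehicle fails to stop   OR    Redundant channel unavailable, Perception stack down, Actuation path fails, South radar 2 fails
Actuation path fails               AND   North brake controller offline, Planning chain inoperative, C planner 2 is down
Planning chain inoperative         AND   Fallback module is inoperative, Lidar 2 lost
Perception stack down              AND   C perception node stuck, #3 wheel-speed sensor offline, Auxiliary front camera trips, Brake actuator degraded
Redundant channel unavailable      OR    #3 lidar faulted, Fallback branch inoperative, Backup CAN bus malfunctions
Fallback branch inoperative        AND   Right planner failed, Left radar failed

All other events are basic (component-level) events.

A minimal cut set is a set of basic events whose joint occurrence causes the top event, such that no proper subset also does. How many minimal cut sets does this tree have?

Fallback branch inoperative [AND]: one cut set from each child combined → 1 × 1 = 1 cut set(s).
Redundant channel unavailable [OR]: union of children's cut sets → 3 cut set(s).
Perception stack down [AND]: one cut set from each child combined → 1 × 1 × 1 × 1 = 1 cut set(s).
Planning chain inoperative [AND]: one cut set from each child combined → 1 × 1 = 1 cut set(s).
Actuation path fails [AND]: one cut set from each child combined → 1 × 1 × 1 = 1 cut set(s).
Autonomous vehicle fails to stop [OR]: union of children's cut sets → 6 cut set(s).
Minimal cut sets: {#3 lidar faulted}; {Left radar failed, Right planner failed}; {Backup CAN bus malfunctions}; {#3 wheel-speed sensor offline, Auxiliary front camera trips, Brake actuator degraded, C perception node stuck}; {C planner 2 is down, Fallback module is inoperative, Lidar 2 lost, North brake controller offline}; {South radar 2 fails}.

6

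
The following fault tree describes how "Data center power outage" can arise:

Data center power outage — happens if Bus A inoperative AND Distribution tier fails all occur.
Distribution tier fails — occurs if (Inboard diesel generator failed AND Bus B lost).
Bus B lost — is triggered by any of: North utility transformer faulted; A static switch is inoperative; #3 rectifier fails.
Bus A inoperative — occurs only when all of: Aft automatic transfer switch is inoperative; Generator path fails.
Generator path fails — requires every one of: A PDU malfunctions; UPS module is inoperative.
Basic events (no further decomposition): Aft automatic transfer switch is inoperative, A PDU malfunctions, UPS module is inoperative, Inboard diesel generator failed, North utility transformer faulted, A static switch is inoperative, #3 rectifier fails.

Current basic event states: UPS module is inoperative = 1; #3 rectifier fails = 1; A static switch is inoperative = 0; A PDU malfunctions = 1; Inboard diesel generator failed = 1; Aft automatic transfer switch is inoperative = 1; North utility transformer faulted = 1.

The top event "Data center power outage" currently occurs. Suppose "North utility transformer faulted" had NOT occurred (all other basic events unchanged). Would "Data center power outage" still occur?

Counterfactual: set "North utility transformer faulted" to not occurred.
Generator path fails [AND]: A PDU malfunctions=occurs, UPS module is inoperative=occurs → all inputs occur → occurs.
Bus A inoperative [AND]: Aft automatic transfer switch is inoperative=occurs, Generator path fails=occurs → all inputs occur → occurs.
Bus B lost [OR]: North utility transformer faulted=not, A static switch is inoperative=not, #3 rectifier fails=occurs → at least one input occurs → occurs.
Distribution tier fails [AND]: Inboard diesel generator failed=occurs, Bus B lost=occurs → all inputs occur → occurs.
Data center power outage [AND]: Bus A inoperative=occurs, Distribution tier fails=occurs → all inputs occur → occurs.

Yes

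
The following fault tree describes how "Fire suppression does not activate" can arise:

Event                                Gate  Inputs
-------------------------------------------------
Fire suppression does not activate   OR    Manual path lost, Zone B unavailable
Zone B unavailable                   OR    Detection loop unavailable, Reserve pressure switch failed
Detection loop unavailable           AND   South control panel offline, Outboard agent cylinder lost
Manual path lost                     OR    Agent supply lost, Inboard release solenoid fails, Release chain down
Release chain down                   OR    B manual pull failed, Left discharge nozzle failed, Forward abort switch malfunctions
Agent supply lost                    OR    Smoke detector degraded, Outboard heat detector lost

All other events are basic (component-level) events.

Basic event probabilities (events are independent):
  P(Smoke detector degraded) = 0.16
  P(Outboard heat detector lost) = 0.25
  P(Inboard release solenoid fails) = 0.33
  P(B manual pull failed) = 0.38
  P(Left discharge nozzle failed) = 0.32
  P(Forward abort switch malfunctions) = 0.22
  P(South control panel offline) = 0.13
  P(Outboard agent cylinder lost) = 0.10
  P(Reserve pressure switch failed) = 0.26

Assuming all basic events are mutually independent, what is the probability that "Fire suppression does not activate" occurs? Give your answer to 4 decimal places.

0.8986

P(Agent supply lost) [OR] = 1 − (1−0.16) × (1−0.25) = 0.370000
P(Release chain down) [OR] = 1 − (1−0.38) × (1−0.32) × (1−0.22) = 0.671152
P(Manual path lost) [OR] = 1 − (1−0.370000) × (1−0.33) × (1−0.671152) = 0.861193
P(Detection loop unavailable) [AND] = 0.13 × 0.10 = 0.013000
P(Zone B unavailable) [OR] = 1 − (1−0.013000) × (1−0.26) = 0.269620
P(Fire suppression does not activate) [OR] = 1 − (1−0.861193) × (1−0.269620) = 0.898618
Rounded to 4 decimal places: P(Fire suppression does not activate) ≈ 0.8986.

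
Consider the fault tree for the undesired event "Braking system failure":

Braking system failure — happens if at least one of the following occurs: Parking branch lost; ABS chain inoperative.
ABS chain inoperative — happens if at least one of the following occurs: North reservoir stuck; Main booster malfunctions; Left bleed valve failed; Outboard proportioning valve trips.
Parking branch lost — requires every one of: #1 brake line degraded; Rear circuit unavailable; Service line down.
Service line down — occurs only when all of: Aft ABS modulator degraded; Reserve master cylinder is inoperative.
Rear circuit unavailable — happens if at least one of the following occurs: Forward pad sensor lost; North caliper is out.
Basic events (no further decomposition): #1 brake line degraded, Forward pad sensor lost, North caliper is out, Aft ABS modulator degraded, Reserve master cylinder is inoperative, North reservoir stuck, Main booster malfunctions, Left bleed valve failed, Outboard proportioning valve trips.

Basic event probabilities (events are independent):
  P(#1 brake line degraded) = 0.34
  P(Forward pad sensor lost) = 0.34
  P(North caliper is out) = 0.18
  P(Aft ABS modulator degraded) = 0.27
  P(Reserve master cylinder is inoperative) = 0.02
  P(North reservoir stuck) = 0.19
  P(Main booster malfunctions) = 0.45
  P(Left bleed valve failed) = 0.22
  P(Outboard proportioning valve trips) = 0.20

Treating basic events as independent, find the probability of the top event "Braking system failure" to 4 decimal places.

P(Rear circuit unavailable) [OR] = 1 − (1−0.34) × (1−0.18) = 0.458800
P(Service line down) [AND] = 0.27 × 0.02 = 0.005400
P(Parking branch lost) [AND] = 0.34 × 0.458800 × 0.005400 = 0.000842
P(ABS chain inoperative) [OR] = 1 − (1−0.19) × (1−0.45) × (1−0.22) × (1−0.20) = 0.722008
P(Braking system failure) [OR] = 1 − (1−0.000842) × (1−0.722008) = 0.722242
Rounded to 4 decimal places: P(Braking system failure) ≈ 0.7222.

0.7222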